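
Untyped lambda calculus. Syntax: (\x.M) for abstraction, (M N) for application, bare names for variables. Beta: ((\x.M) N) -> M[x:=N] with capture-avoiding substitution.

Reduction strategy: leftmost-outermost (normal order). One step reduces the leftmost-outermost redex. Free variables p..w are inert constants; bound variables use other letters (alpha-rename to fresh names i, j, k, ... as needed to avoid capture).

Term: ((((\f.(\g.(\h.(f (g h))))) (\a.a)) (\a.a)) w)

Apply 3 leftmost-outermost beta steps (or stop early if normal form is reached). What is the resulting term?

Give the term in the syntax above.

Step 0: ((((\f.(\g.(\h.(f (g h))))) (\a.a)) (\a.a)) w)
Step 1: (((\g.(\h.((\a.a) (g h)))) (\a.a)) w)
Step 2: ((\h.((\a.a) ((\a.a) h))) w)
Step 3: ((\a.a) ((\a.a) w))

Answer: ((\a.a) ((\a.a) w))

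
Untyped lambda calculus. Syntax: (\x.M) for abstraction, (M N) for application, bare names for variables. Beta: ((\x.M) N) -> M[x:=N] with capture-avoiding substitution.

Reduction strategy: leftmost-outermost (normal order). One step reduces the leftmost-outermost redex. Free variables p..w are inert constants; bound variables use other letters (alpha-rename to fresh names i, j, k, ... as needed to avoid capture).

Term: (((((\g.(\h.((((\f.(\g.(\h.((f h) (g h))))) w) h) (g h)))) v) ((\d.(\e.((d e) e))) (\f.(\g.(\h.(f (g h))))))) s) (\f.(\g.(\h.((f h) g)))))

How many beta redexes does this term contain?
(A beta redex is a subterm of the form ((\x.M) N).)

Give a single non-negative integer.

Answer: 3

Derivation:
Term: (((((\g.(\h.((((\f.(\g.(\h.((f h) (g h))))) w) h) (g h)))) v) ((\d.(\e.((d e) e))) (\f.(\g.(\h.(f (g h))))))) s) (\f.(\g.(\h.((f h) g)))))
  Redex: ((\g.(\h.((((\f.(\g.(\h.((f h) (g h))))) w) h) (g h)))) v)
  Redex: ((\f.(\g.(\h.((f h) (g h))))) w)
  Redex: ((\d.(\e.((d e) e))) (\f.(\g.(\h.(f (g h))))))
Total redexes: 3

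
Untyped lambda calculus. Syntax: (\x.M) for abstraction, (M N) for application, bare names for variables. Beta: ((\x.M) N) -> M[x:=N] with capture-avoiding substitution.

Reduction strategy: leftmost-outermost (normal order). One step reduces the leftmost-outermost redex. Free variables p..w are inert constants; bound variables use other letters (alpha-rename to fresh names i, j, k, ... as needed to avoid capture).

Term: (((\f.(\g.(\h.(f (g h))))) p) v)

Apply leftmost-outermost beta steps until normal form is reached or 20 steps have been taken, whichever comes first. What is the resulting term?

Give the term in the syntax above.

Answer: (\h.(p (v h)))

Derivation:
Step 0: (((\f.(\g.(\h.(f (g h))))) p) v)
Step 1: ((\g.(\h.(p (g h)))) v)
Step 2: (\h.(p (v h)))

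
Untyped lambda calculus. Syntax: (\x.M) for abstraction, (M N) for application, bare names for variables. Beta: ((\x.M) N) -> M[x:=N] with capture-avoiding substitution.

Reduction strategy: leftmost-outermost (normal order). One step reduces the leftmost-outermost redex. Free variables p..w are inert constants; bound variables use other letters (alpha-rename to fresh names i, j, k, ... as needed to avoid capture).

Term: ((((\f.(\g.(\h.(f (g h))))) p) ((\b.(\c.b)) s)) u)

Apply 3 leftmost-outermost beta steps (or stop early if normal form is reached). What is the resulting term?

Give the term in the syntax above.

Step 0: ((((\f.(\g.(\h.(f (g h))))) p) ((\b.(\c.b)) s)) u)
Step 1: (((\g.(\h.(p (g h)))) ((\b.(\c.b)) s)) u)
Step 2: ((\h.(p (((\b.(\c.b)) s) h))) u)
Step 3: (p (((\b.(\c.b)) s) u))

Answer: (p (((\b.(\c.b)) s) u))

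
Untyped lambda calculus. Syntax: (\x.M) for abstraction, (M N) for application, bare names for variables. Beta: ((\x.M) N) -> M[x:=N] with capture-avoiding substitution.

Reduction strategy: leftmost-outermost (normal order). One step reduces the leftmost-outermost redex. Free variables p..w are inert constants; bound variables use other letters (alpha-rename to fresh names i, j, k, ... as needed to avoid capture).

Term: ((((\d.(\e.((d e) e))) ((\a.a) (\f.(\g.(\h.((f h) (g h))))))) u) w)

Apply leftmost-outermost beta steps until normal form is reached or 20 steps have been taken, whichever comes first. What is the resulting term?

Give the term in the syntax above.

Answer: ((u w) (u w))

Derivation:
Step 0: ((((\d.(\e.((d e) e))) ((\a.a) (\f.(\g.(\h.((f h) (g h))))))) u) w)
Step 1: (((\e.((((\a.a) (\f.(\g.(\h.((f h) (g h)))))) e) e)) u) w)
Step 2: (((((\a.a) (\f.(\g.(\h.((f h) (g h)))))) u) u) w)
Step 3: ((((\f.(\g.(\h.((f h) (g h))))) u) u) w)
Step 4: (((\g.(\h.((u h) (g h)))) u) w)
Step 5: ((\h.((u h) (u h))) w)
Step 6: ((u w) (u w))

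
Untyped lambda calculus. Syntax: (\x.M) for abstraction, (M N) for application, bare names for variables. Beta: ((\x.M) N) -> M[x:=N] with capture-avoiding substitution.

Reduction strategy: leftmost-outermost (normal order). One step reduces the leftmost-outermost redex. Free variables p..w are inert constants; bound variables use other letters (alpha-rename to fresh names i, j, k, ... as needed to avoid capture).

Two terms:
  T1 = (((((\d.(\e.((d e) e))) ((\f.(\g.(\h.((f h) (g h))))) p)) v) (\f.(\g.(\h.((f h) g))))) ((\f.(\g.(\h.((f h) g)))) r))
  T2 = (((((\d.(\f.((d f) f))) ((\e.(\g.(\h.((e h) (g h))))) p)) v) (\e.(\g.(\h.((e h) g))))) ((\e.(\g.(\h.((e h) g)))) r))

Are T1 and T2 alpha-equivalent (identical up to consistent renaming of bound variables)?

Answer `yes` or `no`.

Answer: yes

Derivation:
Term 1: (((((\d.(\e.((d e) e))) ((\f.(\g.(\h.((f h) (g h))))) p)) v) (\f.(\g.(\h.((f h) g))))) ((\f.(\g.(\h.((f h) g)))) r))
Term 2: (((((\d.(\f.((d f) f))) ((\e.(\g.(\h.((e h) (g h))))) p)) v) (\e.(\g.(\h.((e h) g))))) ((\e.(\g.(\h.((e h) g)))) r))
Alpha-equivalence: compare structure up to binder renaming.
Result: True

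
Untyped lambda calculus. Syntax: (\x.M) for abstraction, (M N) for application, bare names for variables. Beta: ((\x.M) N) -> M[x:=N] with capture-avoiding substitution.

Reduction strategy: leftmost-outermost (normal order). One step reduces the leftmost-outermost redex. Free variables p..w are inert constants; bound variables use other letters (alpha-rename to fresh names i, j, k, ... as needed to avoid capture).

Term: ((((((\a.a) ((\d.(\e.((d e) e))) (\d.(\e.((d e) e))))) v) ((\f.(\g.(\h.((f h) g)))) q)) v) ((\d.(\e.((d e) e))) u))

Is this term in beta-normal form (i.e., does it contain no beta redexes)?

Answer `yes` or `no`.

Answer: no

Derivation:
Term: ((((((\a.a) ((\d.(\e.((d e) e))) (\d.(\e.((d e) e))))) v) ((\f.(\g.(\h.((f h) g)))) q)) v) ((\d.(\e.((d e) e))) u))
Found 4 beta redex(es).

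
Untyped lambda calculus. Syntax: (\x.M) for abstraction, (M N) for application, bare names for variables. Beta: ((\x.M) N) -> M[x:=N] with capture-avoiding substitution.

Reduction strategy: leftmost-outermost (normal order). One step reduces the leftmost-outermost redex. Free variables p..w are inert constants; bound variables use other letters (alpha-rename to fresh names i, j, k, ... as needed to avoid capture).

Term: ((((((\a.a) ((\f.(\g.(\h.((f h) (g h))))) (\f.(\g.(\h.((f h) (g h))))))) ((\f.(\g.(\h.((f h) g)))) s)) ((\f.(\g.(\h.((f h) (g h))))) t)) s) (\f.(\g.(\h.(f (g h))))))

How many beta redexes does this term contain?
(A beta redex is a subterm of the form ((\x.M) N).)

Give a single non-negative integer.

Term: ((((((\a.a) ((\f.(\g.(\h.((f h) (g h))))) (\f.(\g.(\h.((f h) (g h))))))) ((\f.(\g.(\h.((f h) g)))) s)) ((\f.(\g.(\h.((f h) (g h))))) t)) s) (\f.(\g.(\h.(f (g h))))))
  Redex: ((\a.a) ((\f.(\g.(\h.((f h) (g h))))) (\f.(\g.(\h.((f h) (g h)))))))
  Redex: ((\f.(\g.(\h.((f h) (g h))))) (\f.(\g.(\h.((f h) (g h))))))
  Redex: ((\f.(\g.(\h.((f h) g)))) s)
  Redex: ((\f.(\g.(\h.((f h) (g h))))) t)
Total redexes: 4

Answer: 4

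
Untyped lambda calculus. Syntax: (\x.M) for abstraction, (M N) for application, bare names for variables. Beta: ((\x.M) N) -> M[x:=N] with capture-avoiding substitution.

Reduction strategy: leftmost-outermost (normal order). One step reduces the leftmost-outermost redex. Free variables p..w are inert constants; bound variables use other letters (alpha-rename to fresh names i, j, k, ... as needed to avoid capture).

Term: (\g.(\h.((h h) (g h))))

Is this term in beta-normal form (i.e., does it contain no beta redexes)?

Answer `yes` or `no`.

Answer: yes

Derivation:
Term: (\g.(\h.((h h) (g h))))
No beta redexes found.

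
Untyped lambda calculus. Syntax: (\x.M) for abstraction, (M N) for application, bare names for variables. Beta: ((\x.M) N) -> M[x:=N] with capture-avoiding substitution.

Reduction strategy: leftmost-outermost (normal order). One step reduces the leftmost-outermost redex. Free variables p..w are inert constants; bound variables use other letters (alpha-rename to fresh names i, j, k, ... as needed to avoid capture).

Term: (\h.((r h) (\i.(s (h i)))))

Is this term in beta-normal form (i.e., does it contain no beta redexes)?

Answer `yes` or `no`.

Answer: yes

Derivation:
Term: (\h.((r h) (\i.(s (h i)))))
No beta redexes found.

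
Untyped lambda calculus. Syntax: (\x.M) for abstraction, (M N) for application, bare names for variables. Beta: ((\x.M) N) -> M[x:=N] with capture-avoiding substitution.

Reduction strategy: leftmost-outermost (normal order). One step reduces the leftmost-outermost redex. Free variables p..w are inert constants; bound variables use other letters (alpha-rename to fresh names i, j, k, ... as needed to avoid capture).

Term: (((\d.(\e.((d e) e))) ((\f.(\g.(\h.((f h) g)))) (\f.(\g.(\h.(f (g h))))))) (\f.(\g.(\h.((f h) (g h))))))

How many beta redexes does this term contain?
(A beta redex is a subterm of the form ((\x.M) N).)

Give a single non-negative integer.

Term: (((\d.(\e.((d e) e))) ((\f.(\g.(\h.((f h) g)))) (\f.(\g.(\h.(f (g h))))))) (\f.(\g.(\h.((f h) (g h))))))
  Redex: ((\d.(\e.((d e) e))) ((\f.(\g.(\h.((f h) g)))) (\f.(\g.(\h.(f (g h)))))))
  Redex: ((\f.(\g.(\h.((f h) g)))) (\f.(\g.(\h.(f (g h))))))
Total redexes: 2

Answer: 2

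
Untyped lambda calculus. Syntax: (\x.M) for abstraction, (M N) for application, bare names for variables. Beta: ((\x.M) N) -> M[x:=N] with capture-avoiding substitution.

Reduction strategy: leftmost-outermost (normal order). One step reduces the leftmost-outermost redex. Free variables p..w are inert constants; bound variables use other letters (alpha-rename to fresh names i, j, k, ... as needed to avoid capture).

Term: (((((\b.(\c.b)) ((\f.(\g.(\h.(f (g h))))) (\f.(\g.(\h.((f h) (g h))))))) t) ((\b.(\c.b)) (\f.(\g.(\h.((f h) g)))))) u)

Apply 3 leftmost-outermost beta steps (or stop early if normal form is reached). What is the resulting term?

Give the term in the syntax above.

Step 0: (((((\b.(\c.b)) ((\f.(\g.(\h.(f (g h))))) (\f.(\g.(\h.((f h) (g h))))))) t) ((\b.(\c.b)) (\f.(\g.(\h.((f h) g)))))) u)
Step 1: ((((\c.((\f.(\g.(\h.(f (g h))))) (\f.(\g.(\h.((f h) (g h))))))) t) ((\b.(\c.b)) (\f.(\g.(\h.((f h) g)))))) u)
Step 2: ((((\f.(\g.(\h.(f (g h))))) (\f.(\g.(\h.((f h) (g h)))))) ((\b.(\c.b)) (\f.(\g.(\h.((f h) g)))))) u)
Step 3: (((\g.(\h.((\f.(\g.(\h.((f h) (g h))))) (g h)))) ((\b.(\c.b)) (\f.(\g.(\h.((f h) g)))))) u)

Answer: (((\g.(\h.((\f.(\g.(\h.((f h) (g h))))) (g h)))) ((\b.(\c.b)) (\f.(\g.(\h.((f h) g)))))) u)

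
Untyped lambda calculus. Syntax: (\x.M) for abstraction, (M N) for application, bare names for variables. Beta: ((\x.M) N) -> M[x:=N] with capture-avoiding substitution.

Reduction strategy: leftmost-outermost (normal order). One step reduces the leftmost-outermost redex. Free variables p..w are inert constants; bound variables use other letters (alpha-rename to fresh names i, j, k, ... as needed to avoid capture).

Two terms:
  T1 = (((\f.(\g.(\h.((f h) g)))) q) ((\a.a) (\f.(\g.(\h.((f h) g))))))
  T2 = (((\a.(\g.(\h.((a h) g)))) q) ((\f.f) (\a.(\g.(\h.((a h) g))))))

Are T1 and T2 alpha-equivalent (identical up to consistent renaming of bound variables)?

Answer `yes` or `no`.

Answer: yes

Derivation:
Term 1: (((\f.(\g.(\h.((f h) g)))) q) ((\a.a) (\f.(\g.(\h.((f h) g))))))
Term 2: (((\a.(\g.(\h.((a h) g)))) q) ((\f.f) (\a.(\g.(\h.((a h) g))))))
Alpha-equivalence: compare structure up to binder renaming.
Result: True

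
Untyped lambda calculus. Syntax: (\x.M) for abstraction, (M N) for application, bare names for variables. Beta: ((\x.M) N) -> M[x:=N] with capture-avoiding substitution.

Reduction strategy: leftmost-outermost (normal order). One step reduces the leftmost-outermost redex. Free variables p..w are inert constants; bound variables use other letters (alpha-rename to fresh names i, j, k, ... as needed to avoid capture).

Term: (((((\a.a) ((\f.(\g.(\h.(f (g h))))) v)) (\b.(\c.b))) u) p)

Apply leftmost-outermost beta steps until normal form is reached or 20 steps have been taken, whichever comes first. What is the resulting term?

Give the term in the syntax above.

Step 0: (((((\a.a) ((\f.(\g.(\h.(f (g h))))) v)) (\b.(\c.b))) u) p)
Step 1: (((((\f.(\g.(\h.(f (g h))))) v) (\b.(\c.b))) u) p)
Step 2: ((((\g.(\h.(v (g h)))) (\b.(\c.b))) u) p)
Step 3: (((\h.(v ((\b.(\c.b)) h))) u) p)
Step 4: ((v ((\b.(\c.b)) u)) p)
Step 5: ((v (\c.u)) p)

Answer: ((v (\c.u)) p)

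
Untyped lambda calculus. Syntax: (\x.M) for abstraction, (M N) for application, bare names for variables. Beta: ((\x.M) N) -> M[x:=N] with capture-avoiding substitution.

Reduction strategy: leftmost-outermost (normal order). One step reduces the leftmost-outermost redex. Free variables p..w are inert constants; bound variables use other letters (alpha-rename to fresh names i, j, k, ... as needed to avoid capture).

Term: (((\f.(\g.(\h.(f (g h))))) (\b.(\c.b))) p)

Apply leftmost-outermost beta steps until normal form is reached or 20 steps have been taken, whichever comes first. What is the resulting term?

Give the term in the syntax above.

Step 0: (((\f.(\g.(\h.(f (g h))))) (\b.(\c.b))) p)
Step 1: ((\g.(\h.((\b.(\c.b)) (g h)))) p)
Step 2: (\h.((\b.(\c.b)) (p h)))
Step 3: (\h.(\c.(p h)))

Answer: (\h.(\c.(p h)))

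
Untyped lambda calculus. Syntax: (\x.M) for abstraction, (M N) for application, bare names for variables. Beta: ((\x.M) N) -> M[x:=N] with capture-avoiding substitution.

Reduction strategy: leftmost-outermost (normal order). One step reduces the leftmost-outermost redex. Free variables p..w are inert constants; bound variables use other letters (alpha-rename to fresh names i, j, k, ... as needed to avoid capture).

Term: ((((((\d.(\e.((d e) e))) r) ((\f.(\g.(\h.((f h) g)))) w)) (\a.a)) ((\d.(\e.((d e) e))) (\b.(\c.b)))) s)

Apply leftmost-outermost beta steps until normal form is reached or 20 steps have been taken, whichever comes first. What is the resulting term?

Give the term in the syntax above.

Answer: (((((r (\g.(\h.((w h) g)))) (\g.(\h.((w h) g)))) (\a.a)) (\e.e)) s)

Derivation:
Step 0: ((((((\d.(\e.((d e) e))) r) ((\f.(\g.(\h.((f h) g)))) w)) (\a.a)) ((\d.(\e.((d e) e))) (\b.(\c.b)))) s)
Step 1: (((((\e.((r e) e)) ((\f.(\g.(\h.((f h) g)))) w)) (\a.a)) ((\d.(\e.((d e) e))) (\b.(\c.b)))) s)
Step 2: (((((r ((\f.(\g.(\h.((f h) g)))) w)) ((\f.(\g.(\h.((f h) g)))) w)) (\a.a)) ((\d.(\e.((d e) e))) (\b.(\c.b)))) s)
Step 3: (((((r (\g.(\h.((w h) g)))) ((\f.(\g.(\h.((f h) g)))) w)) (\a.a)) ((\d.(\e.((d e) e))) (\b.(\c.b)))) s)
Step 4: (((((r (\g.(\h.((w h) g)))) (\g.(\h.((w h) g)))) (\a.a)) ((\d.(\e.((d e) e))) (\b.(\c.b)))) s)
Step 5: (((((r (\g.(\h.((w h) g)))) (\g.(\h.((w h) g)))) (\a.a)) (\e.(((\b.(\c.b)) e) e))) s)
Step 6: (((((r (\g.(\h.((w h) g)))) (\g.(\h.((w h) g)))) (\a.a)) (\e.((\c.e) e))) s)
Step 7: (((((r (\g.(\h.((w h) g)))) (\g.(\h.((w h) g)))) (\a.a)) (\e.e)) s)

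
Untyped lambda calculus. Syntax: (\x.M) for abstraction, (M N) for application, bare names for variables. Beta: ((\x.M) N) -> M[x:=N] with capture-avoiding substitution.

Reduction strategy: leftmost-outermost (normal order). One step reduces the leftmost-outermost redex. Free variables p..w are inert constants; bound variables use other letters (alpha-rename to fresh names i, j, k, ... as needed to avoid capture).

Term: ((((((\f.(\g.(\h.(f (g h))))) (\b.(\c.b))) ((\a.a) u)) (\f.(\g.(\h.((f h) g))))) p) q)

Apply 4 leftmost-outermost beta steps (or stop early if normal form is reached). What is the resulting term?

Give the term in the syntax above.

Answer: (((\c.(((\a.a) u) (\f.(\g.(\h.((f h) g)))))) p) q)

Derivation:
Step 0: ((((((\f.(\g.(\h.(f (g h))))) (\b.(\c.b))) ((\a.a) u)) (\f.(\g.(\h.((f h) g))))) p) q)
Step 1: (((((\g.(\h.((\b.(\c.b)) (g h)))) ((\a.a) u)) (\f.(\g.(\h.((f h) g))))) p) q)
Step 2: ((((\h.((\b.(\c.b)) (((\a.a) u) h))) (\f.(\g.(\h.((f h) g))))) p) q)
Step 3: ((((\b.(\c.b)) (((\a.a) u) (\f.(\g.(\h.((f h) g)))))) p) q)
Step 4: (((\c.(((\a.a) u) (\f.(\g.(\h.((f h) g)))))) p) q)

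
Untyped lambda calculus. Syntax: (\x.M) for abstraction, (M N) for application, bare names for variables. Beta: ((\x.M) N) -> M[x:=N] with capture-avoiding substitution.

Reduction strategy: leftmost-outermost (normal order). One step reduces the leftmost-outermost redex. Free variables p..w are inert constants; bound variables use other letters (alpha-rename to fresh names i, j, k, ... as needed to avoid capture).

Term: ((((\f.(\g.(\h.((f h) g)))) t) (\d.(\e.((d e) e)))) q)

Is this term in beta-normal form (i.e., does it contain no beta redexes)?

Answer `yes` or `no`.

Answer: no

Derivation:
Term: ((((\f.(\g.(\h.((f h) g)))) t) (\d.(\e.((d e) e)))) q)
Found 1 beta redex(es).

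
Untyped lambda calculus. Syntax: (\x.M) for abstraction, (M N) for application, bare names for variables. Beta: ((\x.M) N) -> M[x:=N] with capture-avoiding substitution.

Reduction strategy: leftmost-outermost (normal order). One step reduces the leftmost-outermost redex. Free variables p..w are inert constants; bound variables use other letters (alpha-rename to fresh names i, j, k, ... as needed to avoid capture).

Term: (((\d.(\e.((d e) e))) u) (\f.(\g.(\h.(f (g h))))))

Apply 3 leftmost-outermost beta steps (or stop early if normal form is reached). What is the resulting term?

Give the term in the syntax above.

Answer: ((u (\f.(\g.(\h.(f (g h)))))) (\f.(\g.(\h.(f (g h))))))

Derivation:
Step 0: (((\d.(\e.((d e) e))) u) (\f.(\g.(\h.(f (g h))))))
Step 1: ((\e.((u e) e)) (\f.(\g.(\h.(f (g h))))))
Step 2: ((u (\f.(\g.(\h.(f (g h)))))) (\f.(\g.(\h.(f (g h))))))
Step 3: (normal form reached)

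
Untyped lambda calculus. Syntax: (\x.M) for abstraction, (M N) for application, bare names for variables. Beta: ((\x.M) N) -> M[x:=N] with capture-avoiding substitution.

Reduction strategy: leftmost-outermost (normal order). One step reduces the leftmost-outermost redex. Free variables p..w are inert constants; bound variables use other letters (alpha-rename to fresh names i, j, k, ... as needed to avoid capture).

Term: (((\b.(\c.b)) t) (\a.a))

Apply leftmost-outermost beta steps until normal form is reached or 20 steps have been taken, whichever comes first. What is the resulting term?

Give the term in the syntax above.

Answer: t

Derivation:
Step 0: (((\b.(\c.b)) t) (\a.a))
Step 1: ((\c.t) (\a.a))
Step 2: t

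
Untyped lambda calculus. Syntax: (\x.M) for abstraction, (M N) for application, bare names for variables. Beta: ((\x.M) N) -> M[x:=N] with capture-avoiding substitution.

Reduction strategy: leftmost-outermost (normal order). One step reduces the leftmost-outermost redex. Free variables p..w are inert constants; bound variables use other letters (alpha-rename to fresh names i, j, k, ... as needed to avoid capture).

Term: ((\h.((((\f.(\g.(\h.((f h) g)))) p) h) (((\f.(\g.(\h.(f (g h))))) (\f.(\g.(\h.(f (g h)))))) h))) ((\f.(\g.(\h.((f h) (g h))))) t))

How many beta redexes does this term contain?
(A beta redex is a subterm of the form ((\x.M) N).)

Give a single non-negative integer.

Answer: 4

Derivation:
Term: ((\h.((((\f.(\g.(\h.((f h) g)))) p) h) (((\f.(\g.(\h.(f (g h))))) (\f.(\g.(\h.(f (g h)))))) h))) ((\f.(\g.(\h.((f h) (g h))))) t))
  Redex: ((\h.((((\f.(\g.(\h.((f h) g)))) p) h) (((\f.(\g.(\h.(f (g h))))) (\f.(\g.(\h.(f (g h)))))) h))) ((\f.(\g.(\h.((f h) (g h))))) t))
  Redex: ((\f.(\g.(\h.((f h) g)))) p)
  Redex: ((\f.(\g.(\h.(f (g h))))) (\f.(\g.(\h.(f (g h))))))
  Redex: ((\f.(\g.(\h.((f h) (g h))))) t)
Total redexes: 4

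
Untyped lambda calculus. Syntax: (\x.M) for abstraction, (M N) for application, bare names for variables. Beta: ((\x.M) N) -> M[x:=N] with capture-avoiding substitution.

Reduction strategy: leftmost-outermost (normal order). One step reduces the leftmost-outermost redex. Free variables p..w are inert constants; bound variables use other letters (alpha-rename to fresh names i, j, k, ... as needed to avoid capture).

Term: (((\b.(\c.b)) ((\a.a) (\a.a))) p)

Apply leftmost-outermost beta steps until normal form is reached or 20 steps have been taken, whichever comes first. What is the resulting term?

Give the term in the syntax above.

Step 0: (((\b.(\c.b)) ((\a.a) (\a.a))) p)
Step 1: ((\c.((\a.a) (\a.a))) p)
Step 2: ((\a.a) (\a.a))
Step 3: (\a.a)

Answer: (\a.a)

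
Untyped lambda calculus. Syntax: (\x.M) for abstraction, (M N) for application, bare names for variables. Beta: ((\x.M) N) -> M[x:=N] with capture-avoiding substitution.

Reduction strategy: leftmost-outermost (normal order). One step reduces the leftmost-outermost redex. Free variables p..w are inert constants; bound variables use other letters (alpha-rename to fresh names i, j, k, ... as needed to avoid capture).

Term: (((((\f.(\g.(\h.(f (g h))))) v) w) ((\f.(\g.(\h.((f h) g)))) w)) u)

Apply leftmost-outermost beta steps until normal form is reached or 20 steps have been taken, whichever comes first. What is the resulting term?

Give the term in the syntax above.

Answer: ((v (w (\g.(\h.((w h) g))))) u)

Derivation:
Step 0: (((((\f.(\g.(\h.(f (g h))))) v) w) ((\f.(\g.(\h.((f h) g)))) w)) u)
Step 1: ((((\g.(\h.(v (g h)))) w) ((\f.(\g.(\h.((f h) g)))) w)) u)
Step 2: (((\h.(v (w h))) ((\f.(\g.(\h.((f h) g)))) w)) u)
Step 3: ((v (w ((\f.(\g.(\h.((f h) g)))) w))) u)
Step 4: ((v (w (\g.(\h.((w h) g))))) u)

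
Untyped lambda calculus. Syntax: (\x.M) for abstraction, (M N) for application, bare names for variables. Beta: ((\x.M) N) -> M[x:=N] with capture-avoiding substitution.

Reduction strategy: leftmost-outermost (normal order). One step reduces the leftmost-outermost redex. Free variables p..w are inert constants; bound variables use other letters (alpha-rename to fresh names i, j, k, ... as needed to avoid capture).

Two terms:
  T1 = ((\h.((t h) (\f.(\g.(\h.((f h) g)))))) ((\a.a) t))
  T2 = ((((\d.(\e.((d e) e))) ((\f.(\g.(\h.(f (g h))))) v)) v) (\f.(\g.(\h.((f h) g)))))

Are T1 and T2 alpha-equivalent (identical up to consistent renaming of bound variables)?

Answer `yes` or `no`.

Answer: no

Derivation:
Term 1: ((\h.((t h) (\f.(\g.(\h.((f h) g)))))) ((\a.a) t))
Term 2: ((((\d.(\e.((d e) e))) ((\f.(\g.(\h.(f (g h))))) v)) v) (\f.(\g.(\h.((f h) g)))))
Alpha-equivalence: compare structure up to binder renaming.
Result: False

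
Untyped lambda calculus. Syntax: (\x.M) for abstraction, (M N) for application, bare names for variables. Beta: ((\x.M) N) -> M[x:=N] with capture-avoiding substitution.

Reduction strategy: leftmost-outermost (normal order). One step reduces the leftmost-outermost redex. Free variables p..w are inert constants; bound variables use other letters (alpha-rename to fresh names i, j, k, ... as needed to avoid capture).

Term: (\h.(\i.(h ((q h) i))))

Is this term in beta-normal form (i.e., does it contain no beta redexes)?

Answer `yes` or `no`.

Term: (\h.(\i.(h ((q h) i))))
No beta redexes found.

Answer: yes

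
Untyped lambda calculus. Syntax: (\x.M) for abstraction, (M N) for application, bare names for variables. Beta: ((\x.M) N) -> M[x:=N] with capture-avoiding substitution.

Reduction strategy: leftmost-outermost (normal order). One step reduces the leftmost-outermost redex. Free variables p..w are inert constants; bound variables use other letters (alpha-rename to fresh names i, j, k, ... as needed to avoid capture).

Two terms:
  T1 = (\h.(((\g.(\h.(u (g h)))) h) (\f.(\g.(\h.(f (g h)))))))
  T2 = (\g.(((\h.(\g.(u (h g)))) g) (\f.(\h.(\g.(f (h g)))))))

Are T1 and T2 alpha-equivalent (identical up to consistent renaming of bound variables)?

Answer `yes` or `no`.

Answer: yes

Derivation:
Term 1: (\h.(((\g.(\h.(u (g h)))) h) (\f.(\g.(\h.(f (g h)))))))
Term 2: (\g.(((\h.(\g.(u (h g)))) g) (\f.(\h.(\g.(f (h g)))))))
Alpha-equivalence: compare structure up to binder renaming.
Result: True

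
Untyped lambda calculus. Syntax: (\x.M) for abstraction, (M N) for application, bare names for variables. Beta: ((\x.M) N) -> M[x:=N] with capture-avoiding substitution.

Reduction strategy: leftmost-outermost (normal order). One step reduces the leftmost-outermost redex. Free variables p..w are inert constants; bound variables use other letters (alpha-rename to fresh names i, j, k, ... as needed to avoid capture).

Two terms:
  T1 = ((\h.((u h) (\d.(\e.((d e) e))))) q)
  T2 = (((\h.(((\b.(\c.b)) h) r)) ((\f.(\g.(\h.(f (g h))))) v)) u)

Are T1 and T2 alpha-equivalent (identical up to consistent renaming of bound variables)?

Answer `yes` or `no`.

Answer: no

Derivation:
Term 1: ((\h.((u h) (\d.(\e.((d e) e))))) q)
Term 2: (((\h.(((\b.(\c.b)) h) r)) ((\f.(\g.(\h.(f (g h))))) v)) u)
Alpha-equivalence: compare structure up to binder renaming.
Result: False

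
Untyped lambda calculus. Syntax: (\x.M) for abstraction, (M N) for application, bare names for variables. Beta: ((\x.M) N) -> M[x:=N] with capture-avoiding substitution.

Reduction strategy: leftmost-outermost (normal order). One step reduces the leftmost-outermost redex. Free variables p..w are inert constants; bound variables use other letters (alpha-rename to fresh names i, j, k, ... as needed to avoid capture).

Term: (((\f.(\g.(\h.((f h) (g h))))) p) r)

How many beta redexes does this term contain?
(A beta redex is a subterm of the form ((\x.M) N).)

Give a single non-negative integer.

Term: (((\f.(\g.(\h.((f h) (g h))))) p) r)
  Redex: ((\f.(\g.(\h.((f h) (g h))))) p)
Total redexes: 1

Answer: 1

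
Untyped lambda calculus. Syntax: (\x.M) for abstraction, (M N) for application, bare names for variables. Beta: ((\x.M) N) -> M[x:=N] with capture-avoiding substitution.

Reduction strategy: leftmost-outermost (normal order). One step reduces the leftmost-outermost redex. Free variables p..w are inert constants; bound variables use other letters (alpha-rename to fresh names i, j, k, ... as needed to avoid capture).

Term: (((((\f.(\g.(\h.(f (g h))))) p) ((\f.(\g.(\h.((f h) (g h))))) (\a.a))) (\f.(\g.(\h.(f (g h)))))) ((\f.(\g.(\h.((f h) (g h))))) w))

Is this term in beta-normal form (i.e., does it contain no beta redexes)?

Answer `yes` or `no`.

Term: (((((\f.(\g.(\h.(f (g h))))) p) ((\f.(\g.(\h.((f h) (g h))))) (\a.a))) (\f.(\g.(\h.(f (g h)))))) ((\f.(\g.(\h.((f h) (g h))))) w))
Found 3 beta redex(es).

Answer: no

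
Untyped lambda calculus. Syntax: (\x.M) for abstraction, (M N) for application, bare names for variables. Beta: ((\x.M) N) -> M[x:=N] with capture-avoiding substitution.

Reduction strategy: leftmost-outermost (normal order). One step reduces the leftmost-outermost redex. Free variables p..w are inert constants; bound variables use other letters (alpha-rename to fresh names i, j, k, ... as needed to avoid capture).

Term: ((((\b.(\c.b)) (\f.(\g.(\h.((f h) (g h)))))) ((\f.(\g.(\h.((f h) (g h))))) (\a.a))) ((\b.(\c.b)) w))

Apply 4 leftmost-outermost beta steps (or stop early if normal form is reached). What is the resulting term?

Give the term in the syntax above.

Answer: (\g.(\h.(((\c.w) h) (g h))))

Derivation:
Step 0: ((((\b.(\c.b)) (\f.(\g.(\h.((f h) (g h)))))) ((\f.(\g.(\h.((f h) (g h))))) (\a.a))) ((\b.(\c.b)) w))
Step 1: (((\c.(\f.(\g.(\h.((f h) (g h)))))) ((\f.(\g.(\h.((f h) (g h))))) (\a.a))) ((\b.(\c.b)) w))
Step 2: ((\f.(\g.(\h.((f h) (g h))))) ((\b.(\c.b)) w))
Step 3: (\g.(\h.((((\b.(\c.b)) w) h) (g h))))
Step 4: (\g.(\h.(((\c.w) h) (g h))))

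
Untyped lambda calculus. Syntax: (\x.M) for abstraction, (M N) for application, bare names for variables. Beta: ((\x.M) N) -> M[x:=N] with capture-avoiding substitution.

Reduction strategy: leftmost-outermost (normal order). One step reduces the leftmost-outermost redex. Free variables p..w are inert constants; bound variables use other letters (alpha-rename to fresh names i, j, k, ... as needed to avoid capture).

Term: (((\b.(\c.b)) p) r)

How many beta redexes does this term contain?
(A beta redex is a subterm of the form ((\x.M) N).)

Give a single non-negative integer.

Term: (((\b.(\c.b)) p) r)
  Redex: ((\b.(\c.b)) p)
Total redexes: 1

Answer: 1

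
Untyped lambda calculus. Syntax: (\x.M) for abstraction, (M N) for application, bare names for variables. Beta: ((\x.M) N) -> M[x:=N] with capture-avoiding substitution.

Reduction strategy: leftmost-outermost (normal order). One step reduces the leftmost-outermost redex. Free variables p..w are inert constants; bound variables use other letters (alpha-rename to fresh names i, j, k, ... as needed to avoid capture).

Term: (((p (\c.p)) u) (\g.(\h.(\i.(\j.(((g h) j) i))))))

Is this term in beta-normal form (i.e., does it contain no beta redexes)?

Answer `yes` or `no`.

Term: (((p (\c.p)) u) (\g.(\h.(\i.(\j.(((g h) j) i))))))
No beta redexes found.

Answer: yes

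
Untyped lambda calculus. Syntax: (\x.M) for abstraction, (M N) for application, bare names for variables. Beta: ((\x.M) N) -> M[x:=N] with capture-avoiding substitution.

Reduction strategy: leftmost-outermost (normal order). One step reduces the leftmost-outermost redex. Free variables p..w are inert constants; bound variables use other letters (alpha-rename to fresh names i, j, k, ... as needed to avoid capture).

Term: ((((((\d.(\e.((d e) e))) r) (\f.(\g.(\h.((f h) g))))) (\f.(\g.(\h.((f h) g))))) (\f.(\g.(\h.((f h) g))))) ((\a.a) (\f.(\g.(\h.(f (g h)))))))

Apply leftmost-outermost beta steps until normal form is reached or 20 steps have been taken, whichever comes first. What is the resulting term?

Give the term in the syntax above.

Step 0: ((((((\d.(\e.((d e) e))) r) (\f.(\g.(\h.((f h) g))))) (\f.(\g.(\h.((f h) g))))) (\f.(\g.(\h.((f h) g))))) ((\a.a) (\f.(\g.(\h.(f (g h)))))))
Step 1: (((((\e.((r e) e)) (\f.(\g.(\h.((f h) g))))) (\f.(\g.(\h.((f h) g))))) (\f.(\g.(\h.((f h) g))))) ((\a.a) (\f.(\g.(\h.(f (g h)))))))
Step 2: (((((r (\f.(\g.(\h.((f h) g))))) (\f.(\g.(\h.((f h) g))))) (\f.(\g.(\h.((f h) g))))) (\f.(\g.(\h.((f h) g))))) ((\a.a) (\f.(\g.(\h.(f (g h)))))))
Step 3: (((((r (\f.(\g.(\h.((f h) g))))) (\f.(\g.(\h.((f h) g))))) (\f.(\g.(\h.((f h) g))))) (\f.(\g.(\h.((f h) g))))) (\f.(\g.(\h.(f (g h))))))

Answer: (((((r (\f.(\g.(\h.((f h) g))))) (\f.(\g.(\h.((f h) g))))) (\f.(\g.(\h.((f h) g))))) (\f.(\g.(\h.((f h) g))))) (\f.(\g.(\h.(f (g h))))))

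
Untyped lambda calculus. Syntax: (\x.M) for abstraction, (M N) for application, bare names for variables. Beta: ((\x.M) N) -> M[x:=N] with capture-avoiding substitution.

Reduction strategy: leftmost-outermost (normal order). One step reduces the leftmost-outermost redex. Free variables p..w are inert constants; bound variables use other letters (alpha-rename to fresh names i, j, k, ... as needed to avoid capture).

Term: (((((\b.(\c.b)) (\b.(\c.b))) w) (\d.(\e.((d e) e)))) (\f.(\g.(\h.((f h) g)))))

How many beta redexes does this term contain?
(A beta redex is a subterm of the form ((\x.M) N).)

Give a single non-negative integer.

Term: (((((\b.(\c.b)) (\b.(\c.b))) w) (\d.(\e.((d e) e)))) (\f.(\g.(\h.((f h) g)))))
  Redex: ((\b.(\c.b)) (\b.(\c.b)))
Total redexes: 1

Answer: 1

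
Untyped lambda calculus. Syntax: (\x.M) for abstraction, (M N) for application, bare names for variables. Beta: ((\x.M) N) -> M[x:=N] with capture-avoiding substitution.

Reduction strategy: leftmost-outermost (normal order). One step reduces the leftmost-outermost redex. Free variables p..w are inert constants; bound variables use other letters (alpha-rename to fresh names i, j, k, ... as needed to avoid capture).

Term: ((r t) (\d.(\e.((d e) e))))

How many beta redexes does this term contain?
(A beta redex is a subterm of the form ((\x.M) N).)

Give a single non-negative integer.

Answer: 0

Derivation:
Term: ((r t) (\d.(\e.((d e) e))))
  (no redexes)
Total redexes: 0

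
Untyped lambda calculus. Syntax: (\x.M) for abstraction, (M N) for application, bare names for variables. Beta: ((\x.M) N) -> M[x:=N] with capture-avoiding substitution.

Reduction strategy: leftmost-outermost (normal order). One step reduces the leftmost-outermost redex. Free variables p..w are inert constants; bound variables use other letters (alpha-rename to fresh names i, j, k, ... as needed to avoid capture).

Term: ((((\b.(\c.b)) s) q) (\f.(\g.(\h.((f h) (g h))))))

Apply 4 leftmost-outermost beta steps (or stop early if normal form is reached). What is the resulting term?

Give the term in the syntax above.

Step 0: ((((\b.(\c.b)) s) q) (\f.(\g.(\h.((f h) (g h))))))
Step 1: (((\c.s) q) (\f.(\g.(\h.((f h) (g h))))))
Step 2: (s (\f.(\g.(\h.((f h) (g h))))))
Step 3: (normal form reached)

Answer: (s (\f.(\g.(\h.((f h) (g h))))))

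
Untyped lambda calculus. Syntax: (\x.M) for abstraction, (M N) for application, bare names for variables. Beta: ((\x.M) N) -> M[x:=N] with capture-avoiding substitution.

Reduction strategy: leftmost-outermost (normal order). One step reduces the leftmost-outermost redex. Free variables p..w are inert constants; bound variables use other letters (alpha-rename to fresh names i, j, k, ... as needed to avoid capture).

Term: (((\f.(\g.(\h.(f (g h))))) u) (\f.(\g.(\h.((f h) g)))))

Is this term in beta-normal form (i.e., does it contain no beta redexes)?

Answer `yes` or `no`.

Term: (((\f.(\g.(\h.(f (g h))))) u) (\f.(\g.(\h.((f h) g)))))
Found 1 beta redex(es).

Answer: no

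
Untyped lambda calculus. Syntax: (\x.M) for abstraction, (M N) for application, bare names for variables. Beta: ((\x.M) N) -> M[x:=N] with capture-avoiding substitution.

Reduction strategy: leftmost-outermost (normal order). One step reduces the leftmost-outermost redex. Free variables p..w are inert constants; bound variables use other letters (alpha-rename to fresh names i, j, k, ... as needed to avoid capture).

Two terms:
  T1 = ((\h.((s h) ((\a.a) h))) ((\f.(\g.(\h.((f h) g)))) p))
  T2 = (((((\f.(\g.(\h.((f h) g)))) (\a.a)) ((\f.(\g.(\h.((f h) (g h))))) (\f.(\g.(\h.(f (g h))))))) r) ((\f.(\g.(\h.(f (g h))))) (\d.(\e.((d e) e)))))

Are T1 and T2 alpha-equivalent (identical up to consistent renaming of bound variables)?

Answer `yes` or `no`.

Answer: no

Derivation:
Term 1: ((\h.((s h) ((\a.a) h))) ((\f.(\g.(\h.((f h) g)))) p))
Term 2: (((((\f.(\g.(\h.((f h) g)))) (\a.a)) ((\f.(\g.(\h.((f h) (g h))))) (\f.(\g.(\h.(f (g h))))))) r) ((\f.(\g.(\h.(f (g h))))) (\d.(\e.((d e) e)))))
Alpha-equivalence: compare structure up to binder renaming.
Result: False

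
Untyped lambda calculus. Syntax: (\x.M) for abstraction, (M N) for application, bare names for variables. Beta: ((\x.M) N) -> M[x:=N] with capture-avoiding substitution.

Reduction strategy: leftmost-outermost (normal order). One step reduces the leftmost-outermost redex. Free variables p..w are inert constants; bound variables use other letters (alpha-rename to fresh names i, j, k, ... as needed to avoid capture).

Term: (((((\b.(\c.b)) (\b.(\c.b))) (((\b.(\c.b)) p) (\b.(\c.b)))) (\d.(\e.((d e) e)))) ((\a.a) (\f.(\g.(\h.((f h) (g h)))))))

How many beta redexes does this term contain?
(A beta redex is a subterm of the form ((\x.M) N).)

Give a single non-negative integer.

Answer: 3

Derivation:
Term: (((((\b.(\c.b)) (\b.(\c.b))) (((\b.(\c.b)) p) (\b.(\c.b)))) (\d.(\e.((d e) e)))) ((\a.a) (\f.(\g.(\h.((f h) (g h)))))))
  Redex: ((\b.(\c.b)) (\b.(\c.b)))
  Redex: ((\b.(\c.b)) p)
  Redex: ((\a.a) (\f.(\g.(\h.((f h) (g h))))))
Total redexes: 3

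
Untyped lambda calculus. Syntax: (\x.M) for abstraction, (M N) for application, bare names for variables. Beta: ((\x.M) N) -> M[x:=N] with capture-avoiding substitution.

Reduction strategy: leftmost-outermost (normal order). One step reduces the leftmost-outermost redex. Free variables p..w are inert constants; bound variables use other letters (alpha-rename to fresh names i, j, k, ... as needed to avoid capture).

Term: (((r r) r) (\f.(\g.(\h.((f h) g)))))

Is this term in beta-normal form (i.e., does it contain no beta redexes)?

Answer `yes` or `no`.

Answer: yes

Derivation:
Term: (((r r) r) (\f.(\g.(\h.((f h) g)))))
No beta redexes found.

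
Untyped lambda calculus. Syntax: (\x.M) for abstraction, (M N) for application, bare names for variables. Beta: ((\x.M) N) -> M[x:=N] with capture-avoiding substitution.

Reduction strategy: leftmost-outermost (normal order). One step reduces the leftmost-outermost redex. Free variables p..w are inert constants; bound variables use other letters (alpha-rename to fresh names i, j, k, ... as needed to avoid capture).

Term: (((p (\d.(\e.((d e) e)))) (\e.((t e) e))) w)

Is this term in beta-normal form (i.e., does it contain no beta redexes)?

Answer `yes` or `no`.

Answer: yes

Derivation:
Term: (((p (\d.(\e.((d e) e)))) (\e.((t e) e))) w)
No beta redexes found.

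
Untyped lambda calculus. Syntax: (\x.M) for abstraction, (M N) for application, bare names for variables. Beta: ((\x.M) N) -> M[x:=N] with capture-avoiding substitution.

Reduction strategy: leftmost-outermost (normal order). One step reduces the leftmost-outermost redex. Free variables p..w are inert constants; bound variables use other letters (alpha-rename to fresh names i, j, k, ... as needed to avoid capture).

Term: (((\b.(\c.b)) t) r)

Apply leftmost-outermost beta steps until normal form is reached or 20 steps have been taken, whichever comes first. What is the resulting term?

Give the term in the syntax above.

Answer: t

Derivation:
Step 0: (((\b.(\c.b)) t) r)
Step 1: ((\c.t) r)
Step 2: t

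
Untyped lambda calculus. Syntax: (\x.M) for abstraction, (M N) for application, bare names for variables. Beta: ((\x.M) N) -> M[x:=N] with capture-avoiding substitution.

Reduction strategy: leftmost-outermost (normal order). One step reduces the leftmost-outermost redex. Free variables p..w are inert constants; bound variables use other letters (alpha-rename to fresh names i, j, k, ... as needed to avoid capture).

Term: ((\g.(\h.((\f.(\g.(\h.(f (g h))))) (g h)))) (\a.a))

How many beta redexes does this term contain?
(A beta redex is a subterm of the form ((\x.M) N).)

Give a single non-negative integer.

Answer: 2

Derivation:
Term: ((\g.(\h.((\f.(\g.(\h.(f (g h))))) (g h)))) (\a.a))
  Redex: ((\g.(\h.((\f.(\g.(\h.(f (g h))))) (g h)))) (\a.a))
  Redex: ((\f.(\g.(\h.(f (g h))))) (g h))
Total redexes: 2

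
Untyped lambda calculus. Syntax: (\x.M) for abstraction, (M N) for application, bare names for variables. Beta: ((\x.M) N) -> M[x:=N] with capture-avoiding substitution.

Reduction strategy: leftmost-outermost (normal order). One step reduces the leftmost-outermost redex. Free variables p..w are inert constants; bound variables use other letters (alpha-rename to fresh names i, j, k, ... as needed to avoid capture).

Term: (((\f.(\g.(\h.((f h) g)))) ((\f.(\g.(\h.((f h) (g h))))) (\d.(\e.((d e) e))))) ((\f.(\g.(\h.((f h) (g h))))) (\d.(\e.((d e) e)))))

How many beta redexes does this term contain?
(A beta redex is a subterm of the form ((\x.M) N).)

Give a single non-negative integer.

Answer: 3

Derivation:
Term: (((\f.(\g.(\h.((f h) g)))) ((\f.(\g.(\h.((f h) (g h))))) (\d.(\e.((d e) e))))) ((\f.(\g.(\h.((f h) (g h))))) (\d.(\e.((d e) e)))))
  Redex: ((\f.(\g.(\h.((f h) g)))) ((\f.(\g.(\h.((f h) (g h))))) (\d.(\e.((d e) e)))))
  Redex: ((\f.(\g.(\h.((f h) (g h))))) (\d.(\e.((d e) e))))
  Redex: ((\f.(\g.(\h.((f h) (g h))))) (\d.(\e.((d e) e))))
Total redexes: 3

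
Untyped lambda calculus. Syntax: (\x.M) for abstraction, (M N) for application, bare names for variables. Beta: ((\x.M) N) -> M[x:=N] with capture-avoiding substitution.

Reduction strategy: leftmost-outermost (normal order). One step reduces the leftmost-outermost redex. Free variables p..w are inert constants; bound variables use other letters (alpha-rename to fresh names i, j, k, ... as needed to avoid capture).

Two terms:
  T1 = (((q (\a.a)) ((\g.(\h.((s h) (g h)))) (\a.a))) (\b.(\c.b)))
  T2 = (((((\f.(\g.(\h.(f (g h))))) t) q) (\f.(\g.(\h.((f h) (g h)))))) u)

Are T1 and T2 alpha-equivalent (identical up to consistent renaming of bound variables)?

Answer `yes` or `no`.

Term 1: (((q (\a.a)) ((\g.(\h.((s h) (g h)))) (\a.a))) (\b.(\c.b)))
Term 2: (((((\f.(\g.(\h.(f (g h))))) t) q) (\f.(\g.(\h.((f h) (g h)))))) u)
Alpha-equivalence: compare structure up to binder renaming.
Result: False

Answer: no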